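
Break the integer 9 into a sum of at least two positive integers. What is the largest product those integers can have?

27

Fill m[k] for k=2..9: at each k try every first piece i and multiply by the better of (k−i) uncut or m[k−i].
m[2] = 1×max(1,0) = 1×1 = 1
m[3] = max(1×2, 2×1) = 2
m[4] = max(1×3, 2×2, 3×1) = 4
m[5] = max(1×4, 2×3, 3×2, 4×1) = 6
m[6] = max(1×6, 2×4, 3×3, 4×2, 5×1) = 9
m[7] = max(1×9, 2×6, 3×4, 4×3, 5×2, 6×1) = 12
m[8] = max(1×12, 2×9, 3×6, …, 6×2, 7×1) = 18
m[9] = max(1×18, 2×12, 3×9, …, 7×2, 8×1) = 27
One optimal split: 3 + 3 + 3; product 3×3×3 = 27.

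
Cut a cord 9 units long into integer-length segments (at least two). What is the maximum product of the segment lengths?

Define P[k] = max over 1≤i<k of i · max(k−i, P[k−i]); the inner max lets the remainder stay uncut if that's better.
P[2] = 1*max(1,0) = 1*1 = 1
P[3] = 1*max(2,1) = 1*2 = 2
P[4] = 2*max(2,1) = 2*2 = 4
P[5] = 2*max(3,2) = 2*3 = 6
P[6] = 3*max(3,2) = 3*3 = 9
P[7] = 2*max(5,6) = 2*6 = 12
P[8] = 2*max(6,9) = 2*9 = 18
P[9] = 3*max(6,9) = 3*9 = 27
One optimal split: 3 + 3 + 3; product 3*3*3 = 27.

27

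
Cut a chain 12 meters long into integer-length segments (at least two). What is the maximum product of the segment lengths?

81

Define m[k] = max over 1≤i<k of i · max(k−i, m[k−i]); the inner max lets the remainder stay uncut if that's better.
m[2] = 1*max(1,0) = 1*1 = 1
m[3] = 1*max(2,1) = 1*2 = 2
m[4] = 2*max(2,1) = 2*2 = 4
m[5] = 2*max(3,2) = 2*3 = 6
m[6] = 3*max(3,2) = 3*3 = 9
m[7] = 2*max(5,6) = 2*6 = 12
m[8] = 2*max(6,9) = 2*9 = 18
m[9] = 3*max(6,9) = 3*9 = 27
m[10] = 2*max(8,18) = 2*18 = 36
m[11] = 2*max(9,27) = 2*27 = 54
m[12] = 3*max(9,27) = 3*27 = 81
One optimal split: 3 + 3 + 3 + 3; product 3*3*3*3 = 81.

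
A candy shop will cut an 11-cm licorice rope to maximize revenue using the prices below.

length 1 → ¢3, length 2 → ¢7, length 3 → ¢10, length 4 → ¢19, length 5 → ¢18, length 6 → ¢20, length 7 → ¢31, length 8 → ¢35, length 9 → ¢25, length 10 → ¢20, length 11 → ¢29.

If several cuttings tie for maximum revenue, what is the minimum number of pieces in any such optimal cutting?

2

Consider every possible first cut. r[k] is the best of p[i]+r[k−i] over all sellable i≤k.
r[1] = 3
r[2] = 7
r[3] = 10  (first piece 1, then r[2]=7)
r[4] = 19
r[5] = 22  (first piece 1, then r[4]=19)
r[6] = 26  (first piece 2, then r[4]=19)
r[7] = 31
r[8] = 38  (first piece 4, then r[4]=19)
r[9] = 41  (first piece 1, then r[8]=38)
r[10] = 45  (first piece 2, then r[8]=38)
r[11] = 50  (first piece 4, then r[7]=31)
Maximum revenue is ¢50.
Now minimize piece count subject to staying optimal: for each k, pieces[k] = 1 + min over i with p[i]+r[k−i]=r[k] of pieces[k−i].
pieces[8] = 2
pieces[9] = 3
pieces[10] = 3
pieces[11] = 2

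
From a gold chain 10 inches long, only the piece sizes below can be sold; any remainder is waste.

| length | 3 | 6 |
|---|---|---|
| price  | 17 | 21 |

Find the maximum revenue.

51

Consider every possible first cut. best[k] is the best of p[i]+best[k−i] over all sellable i≤k.
best[1] = 0
best[2] = 0
best[3] = 17
best[4] = 17
best[5] = 17
best[6] = 34  (first piece 3, then best[3]=17)
best[7] = 34
best[8] = 34
best[9] = 51  (first piece 3, then best[6]=34)
best[10] = 51
One optimal cutting: pieces 3 + 3 + 3 with 1 inch of scrap → $51.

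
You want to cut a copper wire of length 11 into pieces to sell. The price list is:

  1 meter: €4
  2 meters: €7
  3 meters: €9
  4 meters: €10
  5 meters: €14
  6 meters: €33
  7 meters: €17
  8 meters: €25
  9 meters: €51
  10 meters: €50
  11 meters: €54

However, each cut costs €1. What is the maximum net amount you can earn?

57

Let v[k] be the best obtainable value from length k. For each k, try every first piece i and keep the best of price[i] + v[k−i] minus the 1 cut fee when i<k.
v[1] = 4
v[2] = max(4+4-1, 7+0) = 7
v[3] = max(4+7-1, 7+4-1, 9+0) = 10
v[4] = max(4+10-1, 7+7-1, 9+4-1, 10+0) = 13
v[5] = max(4+13-1, 7+10-1, 9+7-1, 10+4-1, 14+0) = 16
v[6] = max(4+16-1, 7+13-1, 9+10-1, 10+7-1, 14+4-1, 33+0) = 33
v[7] = max(4+33-1, 7+16-1, 9+13-1, …, 33+4-1, 17+0) = 36
v[8] = max(4+36-1, 7+33-1, 9+16-1, …, 17+4-1, 25+0) = 39
v[9] = max(4+39-1, 7+36-1, 9+33-1, …, 25+4-1, 51+0) = 51
v[10] = max(4+51-1, 7+39-1, 9+36-1, …, 51+4-1, 50+0) = 54
v[11] = max(4+54-1, 7+51-1, 9+39-1, …, 50+4-1, 54+0) = 57
One optimal plan: pieces 9 + 1 + 1 (2 cuts) → €59 − €2 = €57.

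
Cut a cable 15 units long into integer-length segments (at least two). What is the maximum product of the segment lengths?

243

Fill P[k] for k=2..15: at each k try every first piece i and multiply by the better of (k−i) uncut or P[k−i].
P[2] = 1×max(1,0) = 1×1 = 1
P[3] = 1×max(2,1) = 1×2 = 2
P[4] = 2×max(2,1) = 2×2 = 4
P[5] = 2×max(3,2) = 2×3 = 6
P[6] = 3×max(3,2) = 3×3 = 9
P[7] = 2×max(5,6) = 2×6 = 12
P[8] = 2×max(6,9) = 2×9 = 18
P[9] = 3×max(6,9) = 3×9 = 27
P[10] = 2×max(8,18) = 2×18 = 36
P[11] = 2×max(9,27) = 2×27 = 54
P[12] = 3×max(9,27) = 3×27 = 81
P[13] = 2×max(11,54) = 2×54 = 108
P[14] = 2×max(12,81) = 2×81 = 162
P[15] = 3×max(12,81) = 3×81 = 243
One optimal split: 3 + 3 + 3 + 3 + 3; product 3×3×3×3×3 = 243.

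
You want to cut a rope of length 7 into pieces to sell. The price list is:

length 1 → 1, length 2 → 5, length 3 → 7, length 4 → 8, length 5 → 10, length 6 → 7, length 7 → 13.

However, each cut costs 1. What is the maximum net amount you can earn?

15

Consider every possible first cut. r[k] is the best of p[i]+r[k−i] over all sellable i≤k, charging 1 whenever i<k.
r[1] = 1
r[2] = max(1+1-1, 5+0) = 5
r[3] = max(1+5-1, 5+1-1, 7+0) = 7
r[4] = max(1+7-1, 5+5-1, 7+1-1, 8+0) = 9
r[5] = max(1+9-1, 5+7-1, 7+5-1, 8+1-1, 10+0) = 11
r[6] = max(1+11-1, 5+9-1, 7+7-1, 8+5-1, 10+1-1, 7+0) = 13
r[7] = max(1+13-1, 5+11-1, 7+9-1, …, 7+1-1, 13+0) = 15
One optimal plan: pieces 3 + 2 + 2 (2 cuts) → 17 − 2 = 15.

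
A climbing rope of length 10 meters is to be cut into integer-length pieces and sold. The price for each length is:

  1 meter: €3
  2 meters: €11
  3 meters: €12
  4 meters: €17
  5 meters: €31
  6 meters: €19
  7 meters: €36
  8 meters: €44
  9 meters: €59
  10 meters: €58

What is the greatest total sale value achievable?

62

Build best[k] bottom-up: best[k] = max over allowed piece i of (p[i] + best[k−i]).
best[1] = 3
best[2] = max(3+3, 11+0) = 11
best[3] = max(3+11, 11+3, 12+0) = 14
best[4] = max(3+14, 11+11, 12+3, 17+0) = 22
best[5] = max(3+22, 11+14, 12+11, 17+3, 31+0) = 31
best[6] = max(3+31, 11+22, 12+14, 17+11, 31+3, 19+0) = 34
best[7] = max(3+34, 11+31, 12+22, …, 19+3, 36+0) = 42
best[8] = max(3+42, 11+34, 12+31, …, 36+3, 44+0) = 45
best[9] = max(3+45, 11+42, 12+34, …, 44+3, 59+0) = 59
best[10] = max(3+59, 11+45, 12+42, …, 59+3, 58+0) = 62
One optimal cutting: 9 + 1 → €59 + €3 = €62.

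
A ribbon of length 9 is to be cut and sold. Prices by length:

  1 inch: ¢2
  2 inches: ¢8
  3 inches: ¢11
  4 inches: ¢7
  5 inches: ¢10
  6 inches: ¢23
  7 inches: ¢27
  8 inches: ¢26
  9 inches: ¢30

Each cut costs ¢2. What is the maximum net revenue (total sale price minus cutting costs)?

Consider every possible first cut. v[k] is the best of p[i]+v[k−i] over all sellable i≤k, charging 2 whenever i<k.
v[1] = 2
v[2] = 8
v[3] = 11
v[4] = 14  (first piece 2, then v[2]=8)
v[5] = 17  (first piece 2, then v[3]=11)
v[6] = 23
v[7] = 27
v[8] = 29  (first piece 2, then v[6]=23)
v[9] = 33  (first piece 2, then v[7]=27)
One optimal plan: pieces 7 + 2 (1 cut) → ¢35 − ¢2 = ¢33.

33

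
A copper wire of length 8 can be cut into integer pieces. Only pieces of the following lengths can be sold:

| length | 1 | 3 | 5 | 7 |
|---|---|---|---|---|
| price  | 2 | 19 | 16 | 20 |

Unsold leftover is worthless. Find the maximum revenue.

42

Let best[k] be the best obtainable value from length k. For each k, try every first piece i and keep the best of price[i] + best[k−i].
best[1] = 2
best[2] = 4  (first piece 1, then best[1]=2)
best[3] = 19
best[4] = 21  (first piece 1, then best[3]=19)
best[5] = 23  (first piece 1, then best[4]=21)
best[6] = 38  (first piece 3, then best[3]=19)
best[7] = 40  (first piece 1, then best[6]=38)
best[8] = 42  (first piece 1, then best[7]=40)
One optimal cutting: 3 + 3 + 1 + 1 → €42.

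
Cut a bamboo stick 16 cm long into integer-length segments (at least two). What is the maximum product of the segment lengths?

Define f[k] = max over 1≤i<k of i · max(k−i, f[k−i]); the inner max lets the remainder stay uncut if that's better.
f[2] = 1×max(1,0) = 1×1 = 1
f[3] = 1×max(2,1) = 1×2 = 2
f[4] = 2×max(2,1) = 2×2 = 4
f[5] = 2×max(3,2) = 2×3 = 6
f[6] = 3×max(3,2) = 3×3 = 9
f[7] = 2×max(5,6) = 2×6 = 12
f[8] = 2×max(6,9) = 2×9 = 18
f[9] = 3×max(6,9) = 3×9 = 27
f[10] = 2×max(8,18) = 2×18 = 36
f[11] = 2×max(9,27) = 2×27 = 54
f[12] = 3×max(9,27) = 3×27 = 81
f[13] = 2×max(11,54) = 2×54 = 108
f[14] = 2×max(12,81) = 2×81 = 162
f[15] = 3×max(12,81) = 3×81 = 243
f[16] = 2×max(14,162) = 2×162 = 324
One optimal split: 3 + 3 + 3 + 3 + 2 + 2; product 3×3×3×3×2×2 = 324.

324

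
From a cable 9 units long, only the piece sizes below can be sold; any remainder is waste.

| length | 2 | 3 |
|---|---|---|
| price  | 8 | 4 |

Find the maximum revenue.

32

Consider every possible first cut. r[k] is the best of p[i]+r[k−i] over all sellable i≤k.
r[1] = 0
r[2] = 8
r[3] = 8
r[4] = 16  (first piece 2, then r[2]=8)
r[5] = 16
r[6] = 24  (first piece 2, then r[4]=16)
r[7] = 24
r[8] = 32  (first piece 2, then r[6]=24)
r[9] = 32
One optimal cutting: pieces 2 + 2 + 2 + 2 with 1 unit of scrap → 32.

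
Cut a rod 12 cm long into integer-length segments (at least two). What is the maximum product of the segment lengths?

Fill g[k] for k=2..12: at each k try every first piece i and multiply by the better of (k−i) uncut or g[k−i].
g[2] = 1×max(1,0) = 1×1 = 1
g[3] = 1×max(2,1) = 1×2 = 2
g[4] = 2×max(2,1) = 2×2 = 4
g[5] = 2×max(3,2) = 2×3 = 6
g[6] = 3×max(3,2) = 3×3 = 9
g[7] = 2×max(5,6) = 2×6 = 12
g[8] = 2×max(6,9) = 2×9 = 18
g[9] = 3×max(6,9) = 3×9 = 27
g[10] = 2×max(8,18) = 2×18 = 36
g[11] = 2×max(9,27) = 2×27 = 54
g[12] = 3×max(9,27) = 3×27 = 81
One optimal split: 3 + 3 + 3 + 3; product 3×3×3×3 = 81.

81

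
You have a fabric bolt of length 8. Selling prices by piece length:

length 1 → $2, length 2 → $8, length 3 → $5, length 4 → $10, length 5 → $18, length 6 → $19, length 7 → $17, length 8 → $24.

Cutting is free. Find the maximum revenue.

32

Let v[k] be the best obtainable value from length k. For each k, try every first piece i and keep the best of price[i] + v[k−i].
v[1] = 2
v[2] = 8
v[3] = 10  (first piece 1, then v[2]=8)
v[4] = 16  (first piece 2, then v[2]=8)
v[5] = 18  (first piece 1, then v[4]=16)
v[6] = 24  (first piece 2, then v[4]=16)
v[7] = 26  (first piece 1, then v[6]=24)
v[8] = 32  (first piece 2, then v[6]=24)
One optimal cutting: 2 + 2 + 2 + 2 → $8 + $8 + $8 + $8 = $32.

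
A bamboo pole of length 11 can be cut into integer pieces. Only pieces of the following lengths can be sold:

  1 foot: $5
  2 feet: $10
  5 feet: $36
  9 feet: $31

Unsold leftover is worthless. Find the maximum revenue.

77

Let f[k] be the best obtainable value from length k. For each k, try every first piece i and keep the best of price[i] + f[k−i].
f[1] = 5
f[2] = max(5+5, 10+0) = 10
f[3] = max(5+10, 10+5) = 15
f[4] = max(5+15, 10+10) = 20
f[5] = max(5+20, 10+15, 36+0) = 36
f[6] = max(5+36, 10+20, 36+5) = 41
f[7] = max(5+41, 10+36, 36+10) = 46
f[8] = max(5+46, 10+41, 36+15) = 51
f[9] = max(5+51, 10+46, 36+20, 31+0) = 56
f[10] = max(5+56, 10+51, 36+36, 31+5) = 72
f[11] = max(5+72, 10+56, 36+41, 31+10) = 77
One optimal cutting: 5 + 5 + 1 → $77.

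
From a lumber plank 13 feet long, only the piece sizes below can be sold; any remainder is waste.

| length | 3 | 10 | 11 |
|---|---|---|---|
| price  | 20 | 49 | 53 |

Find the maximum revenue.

80

Consider every possible first cut. r[k] is the best of p[i]+r[k−i] over all sellable i≤k.
r[1] = 0
r[2] = 0
r[3] = 20
r[4] = 20
r[5] = 20
r[6] = 40  (first piece 3, then r[3]=20)
r[7] = 40
r[8] = 40
r[9] = 60  (first piece 3, then r[6]=40)
r[10] = 60
r[11] = 60
r[12] = 80  (first piece 3, then r[9]=60)
r[13] = 80
One optimal cutting: pieces 3 + 3 + 3 + 3 with 1 foot of scrap → $80.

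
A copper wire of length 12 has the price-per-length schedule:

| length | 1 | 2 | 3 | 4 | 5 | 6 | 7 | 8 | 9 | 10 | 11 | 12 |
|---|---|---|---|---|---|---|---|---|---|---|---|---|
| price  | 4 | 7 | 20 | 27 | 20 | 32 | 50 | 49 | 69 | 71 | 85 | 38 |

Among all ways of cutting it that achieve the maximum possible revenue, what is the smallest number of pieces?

2

Consider every possible first cut. r[k] is the best of p[i]+r[k−i] over all sellable i≤k.
r[1] = 4
r[2] = max(4+4, 7+0) = 8
r[3] = max(4+8, 7+4, 20+0) = 20
r[4] = max(4+20, 7+8, 20+4, 27+0) = 27
r[5] = max(4+27, 7+20, 20+8, 27+4, 20+0) = 31
r[6] = max(4+31, 7+27, 20+20, 27+8, 20+4, 32+0) = 40
r[7] = max(4+40, 7+31, 20+27, …, 32+4, 50+0) = 50
r[8] = max(4+50, 7+40, 20+31, …, 50+4, 49+0) = 54
r[9] = max(4+54, 7+50, 20+40, …, 49+4, 69+0) = 69
r[10] = max(4+69, 7+54, 20+50, …, 69+4, 71+0) = 73
r[11] = max(4+73, 7+69, 20+54, …, 71+4, 85+0) = 85
r[12] = max(4+85, 7+73, 20+69, …, 85+4, 38+0) = 89
Maximum revenue is €89.
Now minimize piece count subject to staying optimal: for each k, pieces[k] = 1 + min over i with p[i]+r[k−i]=r[k] of pieces[k−i].
pieces[9] = 1
pieces[10] = 2
pieces[11] = 1
pieces[12] = 2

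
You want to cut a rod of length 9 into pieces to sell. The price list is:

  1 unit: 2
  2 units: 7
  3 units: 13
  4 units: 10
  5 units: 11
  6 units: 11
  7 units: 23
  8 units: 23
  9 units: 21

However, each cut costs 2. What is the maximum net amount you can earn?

35

Build net[k] bottom-up: net[k] = max over allowed piece i of (p[i] + net[k−i]) − 2 per cut.
net[1] = 2
net[2] = max(2+2-2, 7+0) = 7
net[3] = max(2+7-2, 7+2-2, 13+0) = 13
net[4] = max(2+13-2, 7+7-2, 13+2-2, 10+0) = 13
net[5] = max(2+13-2, 7+13-2, 13+7-2, 10+2-2, 11+0) = 18
net[6] = max(2+18-2, 7+13-2, 13+13-2, 10+7-2, 11+2-2, 11+0) = 24
net[7] = max(2+24-2, 7+18-2, 13+13-2, …, 11+2-2, 23+0) = 24
net[8] = max(2+24-2, 7+24-2, 13+18-2, …, 23+2-2, 23+0) = 29
net[9] = max(2+29-2, 7+24-2, 13+24-2, …, 23+2-2, 21+0) = 35
One optimal plan: pieces 3 + 3 + 3 (2 cuts) → 39 − 4 = 35.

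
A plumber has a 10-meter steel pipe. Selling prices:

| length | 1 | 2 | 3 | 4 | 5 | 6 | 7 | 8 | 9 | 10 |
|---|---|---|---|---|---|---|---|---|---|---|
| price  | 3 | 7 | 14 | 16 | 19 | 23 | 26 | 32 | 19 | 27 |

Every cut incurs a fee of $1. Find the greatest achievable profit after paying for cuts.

42

Consider every possible first cut. v[k] is the best of p[i]+v[k−i] over all sellable i≤k, charging 1 whenever i<k.
v[1] = 3
v[2] = 7
v[3] = 14
v[4] = 16  (first piece 1, then v[3]=14)
v[5] = 20  (first piece 2, then v[3]=14)
v[6] = 27  (first piece 3, then v[3]=14)
v[7] = 29  (first piece 1, then v[6]=27)
v[8] = 33  (first piece 2, then v[6]=27)
v[9] = 40  (first piece 3, then v[6]=27)
v[10] = 42  (first piece 1, then v[9]=40)
One optimal plan: pieces 3 + 3 + 3 + 1 (3 cuts) → $45 − $3 = $42.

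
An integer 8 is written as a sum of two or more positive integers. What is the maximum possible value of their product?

Let m[k] be the best product for length k (with at least one cut). For each first piece i, the rest contributes max(k−i, m[k−i]).
m[2] = 1*max(1,0) = 1*1 = 1
m[3] = 1*max(2,1) = 1*2 = 2
m[4] = 2*max(2,1) = 2*2 = 4
m[5] = 2*max(3,2) = 2*3 = 6
m[6] = 3*max(3,2) = 3*3 = 9
m[7] = 2*max(5,6) = 2*6 = 12
m[8] = 2*max(6,9) = 2*9 = 18
One optimal split: 3 + 3 + 2; product 3*3*2 = 18.

18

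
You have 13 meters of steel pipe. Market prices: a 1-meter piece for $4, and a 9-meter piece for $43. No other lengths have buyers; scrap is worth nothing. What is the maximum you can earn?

59

Let f[k] be the best obtainable value from length k. For each k, try every first piece i and keep the best of price[i] + f[k−i].
f[1] = 4
f[2] = 8  (first piece 1, then f[1]=4)
f[3] = 12  (first piece 1, then f[2]=8)
f[4] = 16  (first piece 1, then f[3]=12)
f[5] = 20  (first piece 1, then f[4]=16)
f[6] = 24  (first piece 1, then f[5]=20)
f[7] = 28  (first piece 1, then f[6]=24)
f[8] = 32  (first piece 1, then f[7]=28)
f[9] = max(4+32, 43+0) = 43
f[10] = max(4+43, 43+4) = 47
f[11] = max(4+47, 43+8) = 51
f[12] = max(4+51, 43+12) = 55
f[13] = max(4+55, 43+16) = 59
One optimal cutting: 9 + 1 + 1 + 1 + 1 → $59.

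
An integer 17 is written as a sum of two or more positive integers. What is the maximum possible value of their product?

486

Define g[k] = max over 1≤i<k of i · max(k−i, g[k−i]); the inner max lets the remainder stay uncut if that's better.
g[2] = 1·max(1,0) = 1·1 = 1
g[3] = max(1·2, 2·1) = 2
g[4] = max(1·3, 2·2, 3·1) = 4
g[5] = max(1·4, 2·3, 3·2, 4·1) = 6
g[6] = max(1·6, 2·4, 3·3, 4·2, 5·1) = 9
g[7] = max(1·9, 2·6, 3·4, 4·3, 5·2, 6·1) = 12
g[8] = max(1·12, 2·9, 3·6, …, 6·2, 7·1) = 18
g[9] = max(1·18, 2·12, 3·9, …, 7·2, 8·1) = 27
g[10] = max(1·27, 2·18, 3·12, …, 8·2, 9·1) = 36
g[11] = max(1·36, 2·27, 3·18, …, 9·2, 10·1) = 54
g[12] = max(1·54, 2·36, 3·27, …, 10·2, 11·1) = 81
g[13] = max(1·81, 2·54, 3·36, …, 11·2, 12·1) = 108
g[14] = max(1·108, 2·81, 3·54, …, 12·2, 13·1) = 162
g[15] = max(1·162, 2·108, 3·81, …, 13·2, 14·1) = 243
g[16] = max(1·243, 2·162, 3·108, …, 14·2, 15·1) = 324
g[17] = max(1·324, 2·243, 3·162, …, 15·2, 16·1) = 486
One optimal split: 3 + 3 + 3 + 3 + 3 + 2; product 3·3·3·3·3·2 = 486.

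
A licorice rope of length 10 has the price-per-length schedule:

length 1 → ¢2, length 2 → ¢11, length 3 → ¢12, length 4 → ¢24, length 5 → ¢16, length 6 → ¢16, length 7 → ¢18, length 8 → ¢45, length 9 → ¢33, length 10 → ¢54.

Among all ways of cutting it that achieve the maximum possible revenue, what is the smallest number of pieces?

3

Build r[k] bottom-up: r[k] = max over allowed piece i of (p[i] + r[k−i]).
r[1] = 2
r[2] = 11
r[3] = 13  (first piece 1, then r[2]=11)
r[4] = 24
r[5] = 26  (first piece 1, then r[4]=24)
r[6] = 35  (first piece 2, then r[4]=24)
r[7] = 37  (first piece 1, then r[6]=35)
r[8] = 48  (first piece 4, then r[4]=24)
r[9] = 50  (first piece 1, then r[8]=48)
r[10] = 59  (first piece 2, then r[8]=48)
Maximum revenue is ¢59.
Now minimize piece count subject to staying optimal: for each k, pieces[k] = 1 + min over i with p[i]+r[k−i]=r[k] of pieces[k−i].
pieces[7] = 3
pieces[8] = 2
pieces[9] = 3
pieces[10] = 3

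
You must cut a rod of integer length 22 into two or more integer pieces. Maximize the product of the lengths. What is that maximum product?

Define m[k] = max over 1≤i<k of i · max(k−i, m[k−i]); the inner max lets the remainder stay uncut if that's better.
m[2] = 1·max(1,0) = 1·1 = 1
m[3] = max(1·2, 2·1) = 2
m[4] = max(1·3, 2·2, 3·1) = 4
m[5] = max(1·4, 2·3, 3·2, 4·1) = 6
m[6] = max(1·6, 2·4, 3·3, 4·2, 5·1) = 9
m[7] = max(1·9, 2·6, 3·4, 4·3, 5·2, 6·1) = 12
m[8] = max(1·12, 2·9, 3·6, …, 6·2, 7·1) = 18
m[9] = max(1·18, 2·12, 3·9, …, 7·2, 8·1) = 27
m[10] = max(1·27, 2·18, 3·12, …, 8·2, 9·1) = 36
m[11] = max(1·36, 2·27, 3·18, …, 9·2, 10·1) = 54
m[12] = max(1·54, 2·36, 3·27, …, 10·2, 11·1) = 81
m[13] = max(1·81, 2·54, 3·36, …, 11·2, 12·1) = 108
m[14] = max(1·108, 2·81, 3·54, …, 12·2, 13·1) = 162
m[15] = max(1·162, 2·108, 3·81, …, 13·2, 14·1) = 243
m[16] = max(1·243, 2·162, 3·108, …, 14·2, 15·1) = 324
m[17] = max(1·324, 2·243, 3·162, …, 15·2, 16·1) = 486
m[18] = max(1·486, 2·324, 3·243, …, 16·2, 17·1) = 729
m[19] = max(1·729, 2·486, 3·324, …, 17·2, 18·1) = 972
m[20] = max(1·972, 2·729, 3·486, …, 18·2, 19·1) = 1458
m[21] = max(1·1458, 2·972, 3·729, …, 19·2, 20·1) = 2187
m[22] = max(1·2187, 2·1458, 3·972, …, 20·2, 21·1) = 2916
One optimal split: 3 + 3 + 3 + 3 + 3 + 3 + 2 + 2; product 3·3·3·3·3·3·2·2 = 2916.

2916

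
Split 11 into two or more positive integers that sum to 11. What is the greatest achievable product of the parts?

Let f[k] be the best product for length k (with at least one cut). For each first piece i, the rest contributes max(k−i, f[k−i]).
Small cases: f[2]=1, f[3]=2.
f[4] = 2×max(2,1) = 2×2 = 4
f[5] = 2×max(3,2) = 2×3 = 6
f[6] = 3×max(3,2) = 3×3 = 9
f[7] = 2×max(5,6) = 2×6 = 12
f[8] = 2×max(6,9) = 2×9 = 18
f[9] = 3×max(6,9) = 3×9 = 27
f[10] = 2×max(8,18) = 2×18 = 36
f[11] = 2×max(9,27) = 2×27 = 54
One optimal split: 3 + 3 + 3 + 2; product 3×3×3×2 = 54.

54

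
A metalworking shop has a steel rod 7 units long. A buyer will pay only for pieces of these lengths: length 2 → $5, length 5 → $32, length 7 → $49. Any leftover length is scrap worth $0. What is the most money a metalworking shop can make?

Build r[k] bottom-up: r[k] = max over allowed piece i of (p[i] + r[k−i]).
r[1] = 0
r[2] = 5
r[3] = 5
r[4] = 10  (first piece 2, then r[2]=5)
r[5] = 32
r[6] = 32
r[7] = 49
One optimal cutting: 7 → $49.

49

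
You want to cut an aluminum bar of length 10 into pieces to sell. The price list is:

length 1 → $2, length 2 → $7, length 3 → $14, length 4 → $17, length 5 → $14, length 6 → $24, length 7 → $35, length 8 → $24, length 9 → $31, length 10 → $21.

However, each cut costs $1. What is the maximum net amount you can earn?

Build net[k] bottom-up: net[k] = max over allowed piece i of (p[i] + net[k−i]) − 1 per cut.
net[1] = 2
net[2] = max(2+2-1, 7+0) = 7
net[3] = max(2+7-1, 7+2-1, 14+0) = 14
net[4] = max(2+14-1, 7+7-1, 14+2-1, 17+0) = 17
net[5] = max(2+17-1, 7+14-1, 14+7-1, 17+2-1, 14+0) = 20
net[6] = max(2+20-1, 7+17-1, 14+14-1, 17+7-1, 14+2-1, 24+0) = 27
net[7] = max(2+27-1, 7+20-1, 14+17-1, …, 24+2-1, 35+0) = 35
net[8] = max(2+35-1, 7+27-1, 14+20-1, …, 35+2-1, 24+0) = 36
net[9] = max(2+36-1, 7+35-1, 14+27-1, …, 24+2-1, 31+0) = 41
net[10] = max(2+41-1, 7+36-1, 14+35-1, …, 31+2-1, 21+0) = 48
One optimal plan: pieces 7 + 3 (1 cut) → $49 − $1 = $48.

48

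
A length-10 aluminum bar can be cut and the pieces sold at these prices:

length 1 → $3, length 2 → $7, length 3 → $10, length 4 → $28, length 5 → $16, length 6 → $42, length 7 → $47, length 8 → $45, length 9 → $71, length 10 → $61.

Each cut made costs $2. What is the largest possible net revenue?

Let r[k] be the best obtainable value from length k. For each k, try every first piece i and keep the best of price[i] + r[k−i] minus the 2 cut fee when i<k.
r[1] = 3
r[2] = max(3+3-2, 7+0) = 7
r[3] = max(3+7-2, 7+3-2, 10+0) = 10
r[4] = max(3+10-2, 7+7-2, 10+3-2, 28+0) = 28
r[5] = max(3+28-2, 7+10-2, 10+7-2, 28+3-2, 16+0) = 29
r[6] = max(3+29-2, 7+28-2, 10+10-2, 28+7-2, 16+3-2, 42+0) = 42
r[7] = max(3+42-2, 7+29-2, 10+28-2, …, 42+3-2, 47+0) = 47
r[8] = max(3+47-2, 7+42-2, 10+29-2, …, 47+3-2, 45+0) = 54
r[9] = max(3+54-2, 7+47-2, 10+42-2, …, 45+3-2, 71+0) = 71
r[10] = max(3+71-2, 7+54-2, 10+47-2, …, 71+3-2, 61+0) = 72
One optimal plan: pieces 9 + 1 (1 cut) → $74 − $2 = $72.

72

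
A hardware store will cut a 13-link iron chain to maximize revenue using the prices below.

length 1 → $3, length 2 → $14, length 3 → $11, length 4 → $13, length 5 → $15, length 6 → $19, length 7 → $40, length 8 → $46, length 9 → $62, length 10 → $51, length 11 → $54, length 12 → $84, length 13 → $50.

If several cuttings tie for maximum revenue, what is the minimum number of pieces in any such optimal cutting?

3

Let r[k] be the best obtainable value from length k. For each k, try every first piece i and keep the best of price[i] + r[k−i].
r[1] = 3
r[2] = max(3+3, 14+0) = 14
r[3] = max(3+14, 14+3, 11+0) = 17
r[4] = max(3+17, 14+14, 11+3, 13+0) = 28
r[5] = max(3+28, 14+17, 11+14, 13+3, 15+0) = 31
r[6] = max(3+31, 14+28, 11+17, 13+14, 15+3, 19+0) = 42
r[7] = max(3+42, 14+31, 11+28, …, 19+3, 40+0) = 45
r[8] = max(3+45, 14+42, 11+31, …, 40+3, 46+0) = 56
r[9] = max(3+56, 14+45, 11+42, …, 46+3, 62+0) = 62
r[10] = max(3+62, 14+56, 11+45, …, 62+3, 51+0) = 70
r[11] = max(3+70, 14+62, 11+56, …, 51+3, 54+0) = 76
r[12] = max(3+76, 14+70, 11+62, …, 54+3, 84+0) = 84
r[13] = max(3+84, 14+76, 11+70, …, 84+3, 50+0) = 90
Maximum revenue is $90.
Now minimize piece count subject to staying optimal: for each k, pieces[k] = 1 + min over i with p[i]+r[k−i]=r[k] of pieces[k−i].
pieces[10] = 5
pieces[11] = 2
pieces[12] = 1
pieces[13] = 3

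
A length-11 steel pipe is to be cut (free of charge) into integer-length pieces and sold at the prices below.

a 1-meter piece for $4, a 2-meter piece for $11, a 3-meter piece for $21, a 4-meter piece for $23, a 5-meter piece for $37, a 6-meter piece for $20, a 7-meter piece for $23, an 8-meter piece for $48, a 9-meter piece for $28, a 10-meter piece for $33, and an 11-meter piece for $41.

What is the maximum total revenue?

79

Let v[k] be the best obtainable value from length k. For each k, try every first piece i and keep the best of price[i] + v[k−i].
v[1] = 4
v[2] = max(4+4, 11+0) = 11
v[3] = max(4+11, 11+4, 21+0) = 21
v[4] = max(4+21, 11+11, 21+4, 23+0) = 25
v[5] = max(4+25, 11+21, 21+11, 23+4, 37+0) = 37
v[6] = max(4+37, 11+25, 21+21, 23+11, 37+4, 20+0) = 42
v[7] = max(4+42, 11+37, 21+25, …, 20+4, 23+0) = 48
v[8] = max(4+48, 11+42, 21+37, …, 23+4, 48+0) = 58
v[9] = max(4+58, 11+48, 21+42, …, 48+4, 28+0) = 63
v[10] = max(4+63, 11+58, 21+48, …, 28+4, 33+0) = 74
v[11] = max(4+74, 11+63, 21+58, …, 33+4, 41+0) = 79
One optimal cutting: 5 + 3 + 3 → $37 + $21 + $21 = $79.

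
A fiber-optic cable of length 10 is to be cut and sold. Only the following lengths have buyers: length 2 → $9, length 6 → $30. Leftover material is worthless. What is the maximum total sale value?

Let r[k] be the best obtainable value from length k. For each k, try every first piece i and keep the best of price[i] + r[k−i].
r[1] = 0
r[2] = 9
r[3] = 9
r[4] = 18  (first piece 2, then r[2]=9)
r[5] = 18
r[6] = max(9+18, 30+0) = 30
r[7] = max(9+18, 30+0) = 30
r[8] = max(9+30, 30+9) = 39
r[9] = max(9+30, 30+9) = 39
r[10] = max(9+39, 30+18) = 48
One optimal cutting: 6 + 2 + 2 → $48.

48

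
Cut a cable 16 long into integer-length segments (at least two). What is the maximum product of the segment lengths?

324

Let g[k] be the best product for length k (with at least one cut). For each first piece i, the rest contributes max(k−i, g[k−i]).
g[2] = 1·max(1,0) = 1·1 = 1
g[3] = max(1·2, 2·1) = 2
g[4] = max(1·3, 2·2, 3·1) = 4
g[5] = max(1·4, 2·3, 3·2, 4·1) = 6
g[6] = max(1·6, 2·4, 3·3, 4·2, 5·1) = 9
g[7] = max(1·9, 2·6, 3·4, 4·3, 5·2, 6·1) = 12
g[8] = max(1·12, 2·9, 3·6, …, 6·2, 7·1) = 18
g[9] = max(1·18, 2·12, 3·9, …, 7·2, 8·1) = 27
g[10] = max(1·27, 2·18, 3·12, …, 8·2, 9·1) = 36
g[11] = max(1·36, 2·27, 3·18, …, 9·2, 10·1) = 54
g[12] = max(1·54, 2·36, 3·27, …, 10·2, 11·1) = 81
g[13] = max(1·81, 2·54, 3·36, …, 11·2, 12·1) = 108
g[14] = max(1·108, 2·81, 3·54, …, 12·2, 13·1) = 162
g[15] = max(1·162, 2·108, 3·81, …, 13·2, 14·1) = 243
g[16] = max(1·243, 2·162, 3·108, …, 14·2, 15·1) = 324
One optimal split: 3 + 3 + 3 + 3 + 2 + 2; product 3·3·3·3·2·2 = 324.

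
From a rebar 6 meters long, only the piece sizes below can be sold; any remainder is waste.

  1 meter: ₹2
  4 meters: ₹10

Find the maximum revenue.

Consider every possible first cut. r[k] is the best of p[i]+r[k−i] over all sellable i≤k.
r[1] = 2
r[2] = 4  (first piece 1, then r[1]=2)
r[3] = 6  (first piece 1, then r[2]=4)
r[4] = max(2+6, 10+0) = 10
r[5] = max(2+10, 10+2) = 12
r[6] = max(2+12, 10+4) = 14
One optimal cutting: 4 + 1 + 1 → ₹14.

14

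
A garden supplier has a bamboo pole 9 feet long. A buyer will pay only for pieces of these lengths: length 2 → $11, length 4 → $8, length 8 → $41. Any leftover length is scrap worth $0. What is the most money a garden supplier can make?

Consider every possible first cut. best[k] is the best of p[i]+best[k−i] over all sellable i≤k.
best[1] = 0
best[2] = 11
best[3] = 11
best[4] = max(11+11, 8+0) = 22
best[5] = max(11+11, 8+0) = 22
best[6] = max(11+22, 8+11) = 33
best[7] = max(11+22, 8+11) = 33
best[8] = max(11+33, 8+22, 41+0) = 44
best[9] = max(11+33, 8+22, 41+0) = 44
One optimal cutting: pieces 2 + 2 + 2 + 2 with 1 foot of scrap → $44.

44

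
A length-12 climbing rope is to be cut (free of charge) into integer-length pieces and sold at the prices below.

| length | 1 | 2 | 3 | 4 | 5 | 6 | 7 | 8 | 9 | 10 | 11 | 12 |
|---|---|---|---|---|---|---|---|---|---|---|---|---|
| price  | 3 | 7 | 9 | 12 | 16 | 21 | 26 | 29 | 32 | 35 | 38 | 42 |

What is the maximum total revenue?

Build r[k] bottom-up: r[k] = max over allowed piece i of (p[i] + r[k−i]).
r[1] = 3
r[2] = 7
r[3] = 10  (first piece 1, then r[2]=7)
r[4] = 14  (first piece 2, then r[2]=7)
r[5] = 17  (first piece 1, then r[4]=14)
r[6] = 21  (first piece 2, then r[4]=14)
r[7] = 26
r[8] = 29  (first piece 1, then r[7]=26)
r[9] = 33  (first piece 2, then r[7]=26)
r[10] = 36  (first piece 1, then r[9]=33)
r[11] = 40  (first piece 2, then r[9]=33)
r[12] = 43  (first piece 1, then r[11]=40)
One optimal cutting: 7 + 2 + 2 + 1 → €26 + €7 + €7 + €3 = €43.

43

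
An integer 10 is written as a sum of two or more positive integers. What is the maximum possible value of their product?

36

Let P[k] be the best product for length k (with at least one cut). For each first piece i, the rest contributes max(k−i, P[k−i]).
Small cases: P[2]=1, P[3]=2, P[4]=4, P[5]=6.
P[6] = max(1*6, 2*4, 3*3, 4*2, 5*1) = 9
P[7] = max(1*9, 2*6, 3*4, 4*3, 5*2, 6*1) = 12
P[8] = max(1*12, 2*9, 3*6, …, 6*2, 7*1) = 18
P[9] = max(1*18, 2*12, 3*9, …, 7*2, 8*1) = 27
P[10] = max(1*27, 2*18, 3*12, …, 8*2, 9*1) = 36
One optimal split: 3 + 3 + 2 + 2; product 3*3*2*2 = 36.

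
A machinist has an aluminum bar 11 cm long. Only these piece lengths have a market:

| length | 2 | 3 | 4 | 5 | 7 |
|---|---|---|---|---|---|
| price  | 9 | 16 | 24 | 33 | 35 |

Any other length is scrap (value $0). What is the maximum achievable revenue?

66

Build r[k] bottom-up: r[k] = max over allowed piece i of (p[i] + r[k−i]).
r[1] = 0
r[2] = 9
r[3] = 16
r[4] = 24
r[5] = 33
r[6] = 33
r[7] = 42  (first piece 2, then r[5]=33)
r[8] = 49  (first piece 3, then r[5]=33)
r[9] = 57  (first piece 4, then r[5]=33)
r[10] = 66  (first piece 5, then r[5]=33)
r[11] = 66
One optimal cutting: pieces 5 + 5 with 1 cm of scrap → $66.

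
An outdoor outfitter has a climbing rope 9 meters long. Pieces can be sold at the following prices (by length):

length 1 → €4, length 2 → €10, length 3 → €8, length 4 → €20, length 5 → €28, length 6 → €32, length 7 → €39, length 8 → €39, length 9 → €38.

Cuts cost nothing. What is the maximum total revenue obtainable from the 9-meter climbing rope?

Let R[k] be the best obtainable value from length k. For each k, try every first piece i and keep the best of price[i] + R[k−i].
R[1] = 4
R[2] = max(4+4, 10+0) = 10
R[3] = max(4+10, 10+4, 8+0) = 14
R[4] = max(4+14, 10+10, 8+4, 20+0) = 20
R[5] = max(4+20, 10+14, 8+10, 20+4, 28+0) = 28
R[6] = max(4+28, 10+20, 8+14, 20+10, 28+4, 32+0) = 32
R[7] = max(4+32, 10+28, 8+20, …, 32+4, 39+0) = 39
R[8] = max(4+39, 10+32, 8+28, …, 39+4, 39+0) = 43
R[9] = max(4+43, 10+39, 8+32, …, 39+4, 38+0) = 49
One optimal cutting: 7 + 2 → €39 + €10 = €49.

49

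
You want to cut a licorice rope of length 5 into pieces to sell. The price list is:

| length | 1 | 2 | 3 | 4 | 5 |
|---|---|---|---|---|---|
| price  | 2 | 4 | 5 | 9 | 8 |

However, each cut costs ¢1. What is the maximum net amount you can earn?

10

Let v[k] be the best obtainable value from length k. For each k, try every first piece i and keep the best of price[i] + v[k−i] minus the 1 cut fee when i<k.
v[1] = 2
v[2] = max(2+2-1, 4+0) = 4
v[3] = max(2+4-1, 4+2-1, 5+0) = 5
v[4] = max(2+5-1, 4+4-1, 5+2-1, 9+0) = 9
v[5] = max(2+9-1, 4+5-1, 5+4-1, 9+2-1, 8+0) = 10
One optimal plan: pieces 4 + 1 (1 cut) → ¢11 − ¢1 = ¢10.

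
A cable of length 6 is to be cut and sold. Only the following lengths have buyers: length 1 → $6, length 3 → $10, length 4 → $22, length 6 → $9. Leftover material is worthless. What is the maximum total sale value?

36

Let f[k] be the best obtainable value from length k. For each k, try every first piece i and keep the best of price[i] + f[k−i].
f[1] = 6
f[2] = 12  (first piece 1, then f[1]=6)
f[3] = max(6+12, 10+0) = 18
f[4] = max(6+18, 10+6, 22+0) = 24
f[5] = max(6+24, 10+12, 22+6) = 30
f[6] = max(6+30, 10+18, 22+12, 9+0) = 36
One optimal cutting: 1 + 1 + 1 + 1 + 1 + 1 → $36.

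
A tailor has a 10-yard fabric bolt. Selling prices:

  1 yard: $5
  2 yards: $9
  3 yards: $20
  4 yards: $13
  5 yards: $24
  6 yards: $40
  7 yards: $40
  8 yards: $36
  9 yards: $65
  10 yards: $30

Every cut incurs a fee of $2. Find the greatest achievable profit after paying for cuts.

Consider every possible first cut. r[k] is the best of p[i]+r[k−i] over all sellable i≤k, charging 2 whenever i<k.
r[1] = 5
r[2] = max(5+5-2, 9+0) = 9
r[3] = max(5+9-2, 9+5-2, 20+0) = 20
r[4] = max(5+20-2, 9+9-2, 20+5-2, 13+0) = 23
r[5] = max(5+23-2, 9+20-2, 20+9-2, 13+5-2, 24+0) = 27
r[6] = max(5+27-2, 9+23-2, 20+20-2, 13+9-2, 24+5-2, 40+0) = 40
r[7] = max(5+40-2, 9+27-2, 20+23-2, …, 40+5-2, 40+0) = 43
r[8] = max(5+43-2, 9+40-2, 20+27-2, …, 40+5-2, 36+0) = 47
r[9] = max(5+47-2, 9+43-2, 20+40-2, …, 36+5-2, 65+0) = 65
r[10] = max(5+65-2, 9+47-2, 20+43-2, …, 65+5-2, 30+0) = 68
One optimal plan: pieces 9 + 1 (1 cut) → $70 − $2 = $68.

68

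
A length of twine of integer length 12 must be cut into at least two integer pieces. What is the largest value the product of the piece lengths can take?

Fill prod[k] for k=2..12: at each k try every first piece i and multiply by the better of (k−i) uncut or prod[k−i].
prod[2] = 1×max(1,0) = 1×1 = 1
prod[3] = 1×max(2,1) = 1×2 = 2
prod[4] = 2×max(2,1) = 2×2 = 4
prod[5] = 2×max(3,2) = 2×3 = 6
prod[6] = 3×max(3,2) = 3×3 = 9
prod[7] = 2×max(5,6) = 2×6 = 12
prod[8] = 2×max(6,9) = 2×9 = 18
prod[9] = 3×max(6,9) = 3×9 = 27
prod[10] = 2×max(8,18) = 2×18 = 36
prod[11] = 2×max(9,27) = 2×27 = 54
prod[12] = 3×max(9,27) = 3×27 = 81
One optimal split: 3 + 3 + 3 + 3; product 3×3×3×3 = 81.

81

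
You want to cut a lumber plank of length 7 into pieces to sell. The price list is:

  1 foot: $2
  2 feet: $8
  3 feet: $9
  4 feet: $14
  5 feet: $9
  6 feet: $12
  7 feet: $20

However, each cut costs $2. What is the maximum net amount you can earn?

21

Build v[k] bottom-up: v[k] = max over allowed piece i of (p[i] + v[k−i]) − 2 per cut.
v[1] = 2
v[2] = 8
v[3] = 9
v[4] = 14  (first piece 2, then v[2]=8)
v[5] = 15  (first piece 2, then v[3]=9)
v[6] = 20  (first piece 2, then v[4]=14)
v[7] = 21  (first piece 2, then v[5]=15)
One optimal plan: pieces 3 + 2 + 2 (2 cuts) → $25 − $4 = $21.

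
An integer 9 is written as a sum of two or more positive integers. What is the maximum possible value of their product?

27

Let P[k] be the best product for length k (with at least one cut). For each first piece i, the rest contributes max(k−i, P[k−i]).
P[2] = 1*max(1,0) = 1*1 = 1
P[3] = 1*max(2,1) = 1*2 = 2
P[4] = 2*max(2,1) = 2*2 = 4
P[5] = 2*max(3,2) = 2*3 = 6
P[6] = 3*max(3,2) = 3*3 = 9
P[7] = 2*max(5,6) = 2*6 = 12
P[8] = 2*max(6,9) = 2*9 = 18
P[9] = 3*max(6,9) = 3*9 = 27
One optimal split: 3 + 3 + 3; product 3*3*3 = 27.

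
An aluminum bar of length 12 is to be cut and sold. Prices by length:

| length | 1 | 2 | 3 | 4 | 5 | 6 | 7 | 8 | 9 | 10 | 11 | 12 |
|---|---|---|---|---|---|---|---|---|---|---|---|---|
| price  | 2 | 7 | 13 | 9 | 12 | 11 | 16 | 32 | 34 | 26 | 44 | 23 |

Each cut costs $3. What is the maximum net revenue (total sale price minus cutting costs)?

Consider every possible first cut. r[k] is the best of p[i]+r[k−i] over all sellable i≤k, charging 3 whenever i<k.
r[1] = 2
r[2] = 7
r[3] = 13
r[4] = 12  (first piece 1, then r[3]=13)
r[5] = 17  (first piece 2, then r[3]=13)
r[6] = 23  (first piece 3, then r[3]=13)
r[7] = 22  (first piece 1, then r[6]=23)
r[8] = 32
r[9] = 34
r[10] = 36  (first piece 2, then r[8]=32)
r[11] = 44
r[12] = 44  (first piece 3, then r[9]=34)
One optimal plan: pieces 9 + 3 (1 cut) → $47 − $3 = $44.

44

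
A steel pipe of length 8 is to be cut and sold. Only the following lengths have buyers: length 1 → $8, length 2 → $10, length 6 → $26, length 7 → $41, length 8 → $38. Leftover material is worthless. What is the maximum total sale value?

64

Let f[k] be the best obtainable value from length k. For each k, try every first piece i and keep the best of price[i] + f[k−i].
f[1] = 8
f[2] = max(8+8, 10+0) = 16
f[3] = max(8+16, 10+8) = 24
f[4] = max(8+24, 10+16) = 32
f[5] = max(8+32, 10+24) = 40
f[6] = max(8+40, 10+32, 26+0) = 48
f[7] = max(8+48, 10+40, 26+8, 41+0) = 56
f[8] = max(8+56, 10+48, 26+16, 41+8, 38+0) = 64
One optimal cutting: 1 + 1 + 1 + 1 + 1 + 1 + 1 + 1 → $64.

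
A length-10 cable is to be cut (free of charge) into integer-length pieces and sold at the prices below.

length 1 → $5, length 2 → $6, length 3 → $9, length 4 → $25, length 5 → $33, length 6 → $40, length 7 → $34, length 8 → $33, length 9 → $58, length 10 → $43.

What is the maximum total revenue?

66

Build best[k] bottom-up: best[k] = max over allowed piece i of (p[i] + best[k−i]).
best[1] = 5
best[2] = 10  (first piece 1, then best[1]=5)
best[3] = 15  (first piece 1, then best[2]=10)
best[4] = 25
best[5] = 33
best[6] = 40
best[7] = 45  (first piece 1, then best[6]=40)
best[8] = 50  (first piece 1, then best[7]=45)
best[9] = 58  (first piece 4, then best[5]=33)
best[10] = 66  (first piece 5, then best[5]=33)
One optimal cutting: 5 + 5 → $33 + $33 = $66.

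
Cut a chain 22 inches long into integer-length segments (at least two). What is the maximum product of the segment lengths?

Let f[k] be the best product for length k (with at least one cut). For each first piece i, the rest contributes max(k−i, f[k−i]).
f[2] = 1×max(1,0) = 1×1 = 1
f[3] = 1×max(2,1) = 1×2 = 2
f[4] = 2×max(2,1) = 2×2 = 4
f[5] = 2×max(3,2) = 2×3 = 6
f[6] = 3×max(3,2) = 3×3 = 9
f[7] = 2×max(5,6) = 2×6 = 12
f[8] = 2×max(6,9) = 2×9 = 18
f[9] = 3×max(6,9) = 3×9 = 27
f[10] = 2×max(8,18) = 2×18 = 36
f[11] = 2×max(9,27) = 2×27 = 54
f[12] = 3×max(9,27) = 3×27 = 81
f[13] = 2×max(11,54) = 2×54 = 108
f[14] = 2×max(12,81) = 2×81 = 162
f[15] = 3×max(12,81) = 3×81 = 243
f[16] = 2×max(14,162) = 2×162 = 324
f[17] = 2×max(15,243) = 2×243 = 486
f[18] = 3×max(15,243) = 3×243 = 729
f[19] = 2×max(17,486) = 2×486 = 972
f[20] = 2×max(18,729) = 2×729 = 1458
f[21] = 3×max(18,729) = 3×729 = 2187
f[22] = 2×max(20,1458) = 2×1458 = 2916
One optimal split: 3 + 3 + 3 + 3 + 3 + 3 + 2 + 2; product 3×3×3×3×3×3×2×2 = 2916.

2916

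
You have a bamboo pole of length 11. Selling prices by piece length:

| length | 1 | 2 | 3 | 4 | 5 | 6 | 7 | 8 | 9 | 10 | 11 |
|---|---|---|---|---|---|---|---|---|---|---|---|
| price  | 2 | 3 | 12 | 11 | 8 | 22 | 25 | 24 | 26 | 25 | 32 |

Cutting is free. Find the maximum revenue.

40

Build v[k] bottom-up: v[k] = max over allowed piece i of (p[i] + v[k−i]).
v[1] = 2
v[2] = max(2+2, 3+0) = 4
v[3] = max(2+4, 3+2, 12+0) = 12
v[4] = max(2+12, 3+4, 12+2, 11+0) = 14
v[5] = max(2+14, 3+12, 12+4, 11+2, 8+0) = 16
v[6] = max(2+16, 3+14, 12+12, 11+4, 8+2, 22+0) = 24
v[7] = max(2+24, 3+16, 12+14, …, 22+2, 25+0) = 26
v[8] = max(2+26, 3+24, 12+16, …, 25+2, 24+0) = 28
v[9] = max(2+28, 3+26, 12+24, …, 24+2, 26+0) = 36
v[10] = max(2+36, 3+28, 12+26, …, 26+2, 25+0) = 38
v[11] = max(2+38, 3+36, 12+28, …, 25+2, 32+0) = 40
One optimal cutting: 3 + 3 + 3 + 1 + 1 → $12 + $12 + $12 + $2 + $2 = $40.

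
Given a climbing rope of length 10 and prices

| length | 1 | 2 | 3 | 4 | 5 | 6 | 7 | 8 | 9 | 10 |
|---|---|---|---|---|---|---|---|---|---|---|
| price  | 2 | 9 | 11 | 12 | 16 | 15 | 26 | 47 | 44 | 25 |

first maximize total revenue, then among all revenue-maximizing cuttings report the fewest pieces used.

2

Consider every possible first cut. r[k] is the best of p[i]+r[k−i] over all sellable i≤k.
r[1] = 2
r[2] = max(2+2, 9+0) = 9
r[3] = max(2+9, 9+2, 11+0) = 11
r[4] = max(2+11, 9+9, 11+2, 12+0) = 18
r[5] = max(2+18, 9+11, 11+9, 12+2, 16+0) = 20
r[6] = max(2+20, 9+18, 11+11, 12+9, 16+2, 15+0) = 27
r[7] = max(2+27, 9+20, 11+18, …, 15+2, 26+0) = 29
r[8] = max(2+29, 9+27, 11+20, …, 26+2, 47+0) = 47
r[9] = max(2+47, 9+29, 11+27, …, 47+2, 44+0) = 49
r[10] = max(2+49, 9+47, 11+29, …, 44+2, 25+0) = 56
Maximum revenue is €56.
Now minimize piece count subject to staying optimal: for each k, pieces[k] = 1 + min over i with p[i]+r[k−i]=r[k] of pieces[k−i].
pieces[7] = 3
pieces[8] = 1
pieces[9] = 2
pieces[10] = 2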